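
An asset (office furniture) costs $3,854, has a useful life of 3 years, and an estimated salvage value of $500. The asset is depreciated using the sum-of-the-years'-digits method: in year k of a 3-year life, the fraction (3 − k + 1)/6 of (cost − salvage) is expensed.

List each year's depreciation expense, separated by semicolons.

Depreciable base = $3,854 − $500 = $3,354.
Sum of the years' digits = 3+2+1 = 6.
Year 1: $3,354 × 3/6 = $1,677. Book value $2,177.
Year 2: $3,354 × 2/6 = $1,118. Book value $1,059.
Year 3: $3,354 × 1/6 = $559. Book value $500.

$1,677; $1,118; $559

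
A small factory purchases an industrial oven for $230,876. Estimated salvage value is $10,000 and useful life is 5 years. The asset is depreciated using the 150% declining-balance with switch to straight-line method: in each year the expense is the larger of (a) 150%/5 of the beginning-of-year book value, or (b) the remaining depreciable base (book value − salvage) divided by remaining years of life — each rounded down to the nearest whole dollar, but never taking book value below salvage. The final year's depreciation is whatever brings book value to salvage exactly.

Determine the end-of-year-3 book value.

$78,754

Depreciable base = $230,876 − $10,000 = $220,876.
Year 1: DB = ⌊$230,876 × 150%/5⌋ = $69,262; SL = ⌊$220,876/5⌋ = $44,175 → take DB $69,262. Book value $161,614.
Year 2: DB = ⌊$161,614 × 150%/5⌋ = $48,484; SL = ⌊$151,614/4⌋ = $37,903 → take DB $48,484. Book value $113,130.
Year 3: DB = ⌊$113,130 × 150%/5⌋ = $33,939; SL = ⌊$103,130/3⌋ = $34,376 → take SL $34,376. Book value $78,754.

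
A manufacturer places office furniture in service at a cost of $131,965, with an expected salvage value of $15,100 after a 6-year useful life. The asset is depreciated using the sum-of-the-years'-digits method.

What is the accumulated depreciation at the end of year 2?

$61,215

Depreciable base = $131,965 − $15,100 = $116,865.
Sum of the years' digits = 6+5+4+3+2+1 = 21.
Year 1: $116,865 × 6/21 = $33,390. Book value $98,575.
Year 2: $116,865 × 5/21 = $27,825. Book value $70,750.
Accumulated through year 2 = $131,965 − $70,750 = $61,215.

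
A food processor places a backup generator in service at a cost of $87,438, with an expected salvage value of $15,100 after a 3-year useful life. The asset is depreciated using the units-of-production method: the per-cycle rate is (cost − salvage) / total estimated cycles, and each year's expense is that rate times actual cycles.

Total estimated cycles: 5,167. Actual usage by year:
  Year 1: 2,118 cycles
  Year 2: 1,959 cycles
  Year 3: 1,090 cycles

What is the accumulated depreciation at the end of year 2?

$57,078

Depreciable base = $87,438 − $15,100 = $72,338.
Rate = $72,338 / 5,167 cycles = $14 per cycle.
Year 1: 2,118 × $14 = $29,652. Book value $57,786.
Year 2: 1,959 × $14 = $27,426. Book value $30,360.
Accumulated through year 2 = $87,438 − $30,360 = $57,078.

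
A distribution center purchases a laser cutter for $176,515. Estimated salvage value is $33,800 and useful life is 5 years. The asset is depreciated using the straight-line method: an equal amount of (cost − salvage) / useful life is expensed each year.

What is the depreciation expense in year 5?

Depreciable base = $176,515 − $33,800 = $142,715.
Annual expense = $142,715 / 5 = $28,543.

$28,543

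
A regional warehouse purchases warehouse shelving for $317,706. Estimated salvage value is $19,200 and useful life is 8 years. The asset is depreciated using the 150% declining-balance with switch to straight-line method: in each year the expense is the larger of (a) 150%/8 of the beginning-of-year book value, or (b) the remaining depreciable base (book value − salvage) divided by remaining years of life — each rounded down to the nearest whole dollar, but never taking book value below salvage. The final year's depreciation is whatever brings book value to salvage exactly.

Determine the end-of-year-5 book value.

Depreciable base = $317,706 − $19,200 = $298,506.
Year 1: DB = ⌊$317,706 × 150%/8⌋ = $59,569; SL = ⌊$298,506/8⌋ = $37,313 → take DB $59,569. Book value $258,137.
Year 2: DB = ⌊$258,137 × 150%/8⌋ = $48,400; SL = ⌊$238,937/7⌋ = $34,133 → take DB $48,400. Book value $209,737.
Year 3: DB = ⌊$209,737 × 150%/8⌋ = $39,325; SL = ⌊$190,537/6⌋ = $31,756 → take DB $39,325. Book value $170,412.
Year 4: DB = ⌊$170,412 × 150%/8⌋ = $31,952; SL = ⌊$151,212/5⌋ = $30,242 → take DB $31,952. Book value $138,460.
Year 5: DB = ⌊$138,460 × 150%/8⌋ = $25,961; SL = ⌊$119,260/4⌋ = $29,815 → take SL $29,815. Book value $108,645.

$108,645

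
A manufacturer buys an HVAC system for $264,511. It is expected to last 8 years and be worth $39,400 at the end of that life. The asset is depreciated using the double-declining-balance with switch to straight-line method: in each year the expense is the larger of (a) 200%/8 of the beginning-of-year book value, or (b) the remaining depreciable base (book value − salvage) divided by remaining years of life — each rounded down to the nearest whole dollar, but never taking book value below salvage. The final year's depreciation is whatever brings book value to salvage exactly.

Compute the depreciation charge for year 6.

Depreciable base = $264,511 − $39,400 = $225,111.
Year 1: DB = ⌊$264,511 × 200%/8⌋ = $66,127; SL = ⌊$225,111/8⌋ = $28,138 → take DB $66,127. Book value $198,384.
Year 2: DB = ⌊$198,384 × 200%/8⌋ = $49,596; SL = ⌊$158,984/7⌋ = $22,712 → take DB $49,596. Book value $148,788.
Year 3: DB = ⌊$148,788 × 200%/8⌋ = $37,197; SL = ⌊$109,388/6⌋ = $18,231 → take DB $37,197. Book value $111,591.
Year 4: DB = ⌊$111,591 × 200%/8⌋ = $27,897; SL = ⌊$72,191/5⌋ = $14,438 → take DB $27,897. Book value $83,694.
Year 5: DB = ⌊$83,694 × 200%/8⌋ = $20,923; SL = ⌊$44,294/4⌋ = $11,073 → take DB $20,923. Book value $62,771.
Year 6: DB = ⌊$62,771 × 200%/8⌋ = $15,692; SL = ⌊$23,371/3⌋ = $7,790 → take DB $15,692. Book value $47,079.

$15,692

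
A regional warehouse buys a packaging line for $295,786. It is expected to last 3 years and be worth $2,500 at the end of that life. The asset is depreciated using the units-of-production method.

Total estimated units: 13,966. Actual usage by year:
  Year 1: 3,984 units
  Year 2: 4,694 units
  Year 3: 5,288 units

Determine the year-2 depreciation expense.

Depreciable base = $295,786 − $2,500 = $293,286.
Rate = $293,286 / 13,966 units = $21 per unit.
Year 1: 3,984 × $21 = $83,664. Book value $212,122.
Year 2: 4,694 × $21 = $98,574. Book value $113,548.

$98,574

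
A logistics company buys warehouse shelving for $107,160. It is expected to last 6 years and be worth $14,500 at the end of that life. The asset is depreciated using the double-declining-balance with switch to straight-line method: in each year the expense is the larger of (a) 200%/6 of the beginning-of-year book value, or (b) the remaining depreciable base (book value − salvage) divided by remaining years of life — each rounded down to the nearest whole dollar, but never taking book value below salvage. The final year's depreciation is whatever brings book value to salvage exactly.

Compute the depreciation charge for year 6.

Depreciable base = $107,160 − $14,500 = $92,660.
Year 1: DB = ⌊$107,160 × 200%/6⌋ = $35,720; SL = ⌊$92,660/6⌋ = $15,443 → take DB $35,720. Book value $71,440.
Year 2: DB = ⌊$71,440 × 200%/6⌋ = $23,813; SL = ⌊$56,940/5⌋ = $11,388 → take DB $23,813. Book value $47,627.
Year 3: DB = ⌊$47,627 × 200%/6⌋ = $15,875; SL = ⌊$33,127/4⌋ = $8,281 → take DB $15,875. Book value $31,752.
Year 4: DB = ⌊$31,752 × 200%/6⌋ = $10,584; SL = ⌊$17,252/3⌋ = $5,750 → take DB $10,584. Book value $21,168.
Year 5: DB = ⌊$21,168 × 200%/6⌋ = $7,056; SL = ⌊$6,668/2⌋ = $3,334 → take DB $7,056, capped at $6,668. Book value $14,500.
Year 6 (final): $14,500 − $14,500 = $0. Book value $14,500.

$0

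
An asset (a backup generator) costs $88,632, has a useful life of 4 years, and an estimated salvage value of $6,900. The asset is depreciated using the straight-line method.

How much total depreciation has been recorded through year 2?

$40,866

Depreciable base = $88,632 − $6,900 = $81,732.
Annual expense = $81,732 / 4 = $20,433.
End of year 1: book value $68,199.
End of year 2: book value $47,766.
Accumulated through year 2 = $88,632 − $47,766 = $40,866.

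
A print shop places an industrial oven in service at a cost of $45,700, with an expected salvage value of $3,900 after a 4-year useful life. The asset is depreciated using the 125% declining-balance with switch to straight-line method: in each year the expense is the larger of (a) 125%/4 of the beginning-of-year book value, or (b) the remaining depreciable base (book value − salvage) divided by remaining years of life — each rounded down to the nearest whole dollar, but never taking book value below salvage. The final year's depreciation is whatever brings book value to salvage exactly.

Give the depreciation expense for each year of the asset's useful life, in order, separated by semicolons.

$14,281; $9,818; $8,850; $8,851

Depreciable base = $45,700 − $3,900 = $41,800.
Year 1: DB = ⌊$45,700 × 125%/4⌋ = $14,281; SL = ⌊$41,800/4⌋ = $10,450 → take DB $14,281. Book value $31,419.
Year 2: DB = ⌊$31,419 × 125%/4⌋ = $9,818; SL = ⌊$27,519/3⌋ = $9,173 → take DB $9,818. Book value $21,601.
Year 3: DB = ⌊$21,601 × 125%/4⌋ = $6,750; SL = ⌊$17,701/2⌋ = $8,850 → take SL $8,850. Book value $12,751.
Year 4 (final): $12,751 − $3,900 = $8,851. Book value $3,900.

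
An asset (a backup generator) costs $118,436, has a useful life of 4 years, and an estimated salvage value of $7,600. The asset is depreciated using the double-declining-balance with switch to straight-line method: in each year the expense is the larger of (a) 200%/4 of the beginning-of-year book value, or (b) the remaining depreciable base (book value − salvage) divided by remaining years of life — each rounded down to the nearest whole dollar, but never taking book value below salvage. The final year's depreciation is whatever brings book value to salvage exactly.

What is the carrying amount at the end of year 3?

$14,805

Depreciable base = $118,436 − $7,600 = $110,836.
Year 1: DB = ⌊$118,436 × 200%/4⌋ = $59,218; SL = ⌊$110,836/4⌋ = $27,709 → take DB $59,218. Book value $59,218.
Year 2: DB = ⌊$59,218 × 200%/4⌋ = $29,609; SL = ⌊$51,618/3⌋ = $17,206 → take DB $29,609. Book value $29,609.
Year 3: DB = ⌊$29,609 × 200%/4⌋ = $14,804; SL = ⌊$22,009/2⌋ = $11,004 → take DB $14,804. Book value $14,805.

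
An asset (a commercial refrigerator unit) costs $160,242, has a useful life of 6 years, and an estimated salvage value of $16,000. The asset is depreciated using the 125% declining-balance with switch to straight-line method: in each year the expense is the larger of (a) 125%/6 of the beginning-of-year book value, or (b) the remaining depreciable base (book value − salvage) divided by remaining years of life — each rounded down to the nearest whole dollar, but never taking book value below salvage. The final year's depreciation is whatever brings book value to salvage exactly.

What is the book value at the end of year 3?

$79,324

Depreciable base = $160,242 − $16,000 = $144,242.
Year 1: DB = ⌊$160,242 × 125%/6⌋ = $33,383; SL = ⌊$144,242/6⌋ = $24,040 → take DB $33,383. Book value $126,859.
Year 2: DB = ⌊$126,859 × 125%/6⌋ = $26,428; SL = ⌊$110,859/5⌋ = $22,171 → take DB $26,428. Book value $100,431.
Year 3: DB = ⌊$100,431 × 125%/6⌋ = $20,923; SL = ⌊$84,431/4⌋ = $21,107 → take SL $21,107. Book value $79,324.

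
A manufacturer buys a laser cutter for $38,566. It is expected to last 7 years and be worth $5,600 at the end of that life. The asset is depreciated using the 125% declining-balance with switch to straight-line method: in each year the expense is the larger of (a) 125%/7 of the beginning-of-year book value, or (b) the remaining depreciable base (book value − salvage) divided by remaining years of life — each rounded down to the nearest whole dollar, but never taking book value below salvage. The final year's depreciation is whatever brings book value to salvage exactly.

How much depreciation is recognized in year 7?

Depreciable base = $38,566 − $5,600 = $32,966.
Year 1: DB = ⌊$38,566 × 125%/7⌋ = $6,886; SL = ⌊$32,966/7⌋ = $4,709 → take DB $6,886. Book value $31,680.
Year 2: DB = ⌊$31,680 × 125%/7⌋ = $5,657; SL = ⌊$26,080/6⌋ = $4,346 → take DB $5,657. Book value $26,023.
Year 3: DB = ⌊$26,023 × 125%/7⌋ = $4,646; SL = ⌊$20,423/5⌋ = $4,084 → take DB $4,646. Book value $21,377.
Year 4: DB = ⌊$21,377 × 125%/7⌋ = $3,817; SL = ⌊$15,777/4⌋ = $3,944 → take SL $3,944. Book value $17,433.
Year 5: DB = ⌊$17,433 × 125%/7⌋ = $3,113; SL = ⌊$11,833/3⌋ = $3,944 → take SL $3,944. Book value $13,489.
Year 6: DB = ⌊$13,489 × 125%/7⌋ = $2,408; SL = ⌊$7,889/2⌋ = $3,944 → take SL $3,944. Book value $9,545.
Year 7 (final): $9,545 − $5,600 = $3,945. Book value $5,600.

$3,945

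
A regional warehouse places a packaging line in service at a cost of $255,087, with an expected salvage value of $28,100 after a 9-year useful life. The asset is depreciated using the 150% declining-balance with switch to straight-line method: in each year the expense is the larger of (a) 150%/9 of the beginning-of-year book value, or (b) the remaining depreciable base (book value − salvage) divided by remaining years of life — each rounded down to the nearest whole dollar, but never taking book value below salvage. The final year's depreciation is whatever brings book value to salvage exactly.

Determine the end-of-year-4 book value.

$123,018

Depreciable base = $255,087 − $28,100 = $226,987.
Year 1: DB = ⌊$255,087 × 150%/9⌋ = $42,514; SL = ⌊$226,987/9⌋ = $25,220 → take DB $42,514. Book value $212,573.
Year 2: DB = ⌊$212,573 × 150%/9⌋ = $35,428; SL = ⌊$184,473/8⌋ = $23,059 → take DB $35,428. Book value $177,145.
Year 3: DB = ⌊$177,145 × 150%/9⌋ = $29,524; SL = ⌊$149,045/7⌋ = $21,292 → take DB $29,524. Book value $147,621.
Year 4: DB = ⌊$147,621 × 150%/9⌋ = $24,603; SL = ⌊$119,521/6⌋ = $19,920 → take DB $24,603. Book value $123,018.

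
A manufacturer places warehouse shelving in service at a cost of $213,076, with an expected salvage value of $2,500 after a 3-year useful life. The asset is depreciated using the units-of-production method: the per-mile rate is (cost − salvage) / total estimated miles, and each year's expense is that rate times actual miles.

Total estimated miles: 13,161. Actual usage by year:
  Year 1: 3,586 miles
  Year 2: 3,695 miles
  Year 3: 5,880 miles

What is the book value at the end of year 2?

Depreciable base = $213,076 − $2,500 = $210,576.
Rate = $210,576 / 13,161 miles = $16 per mile.
Year 1: 3,586 × $16 = $57,376. Book value $155,700.
Year 2: 3,695 × $16 = $59,120. Book value $96,580.

$96,580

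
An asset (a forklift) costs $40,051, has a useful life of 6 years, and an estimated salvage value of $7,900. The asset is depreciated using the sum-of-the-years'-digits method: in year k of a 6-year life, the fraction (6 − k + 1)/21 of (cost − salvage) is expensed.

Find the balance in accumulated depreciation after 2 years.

$16,841

Depreciable base = $40,051 − $7,900 = $32,151.
Sum of the years' digits = 6+5+4+3+2+1 = 21.
Year 1: $32,151 × 6/21 = $9,186. Book value $30,865.
Year 2: $32,151 × 5/21 = $7,655. Book value $23,210.
Accumulated through year 2 = $40,051 − $23,210 = $16,841.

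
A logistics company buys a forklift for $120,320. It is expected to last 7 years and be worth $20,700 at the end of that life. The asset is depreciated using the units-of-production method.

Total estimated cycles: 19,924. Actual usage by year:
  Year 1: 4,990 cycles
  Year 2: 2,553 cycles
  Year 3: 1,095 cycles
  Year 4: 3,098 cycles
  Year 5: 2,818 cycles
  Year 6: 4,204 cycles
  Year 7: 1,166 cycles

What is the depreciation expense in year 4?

Depreciable base = $120,320 − $20,700 = $99,620.
Rate = $99,620 / 19,924 cycles = $5 per cycle.
Year 1: 4,990 × $5 = $24,950. Book value $95,370.
Year 2: 2,553 × $5 = $12,765. Book value $82,605.
Year 3: 1,095 × $5 = $5,475. Book value $77,130.
Year 4: 3,098 × $5 = $15,490. Book value $61,640.

$15,490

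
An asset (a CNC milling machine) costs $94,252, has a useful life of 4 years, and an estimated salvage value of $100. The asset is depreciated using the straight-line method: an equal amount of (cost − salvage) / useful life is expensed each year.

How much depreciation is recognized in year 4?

$23,538

Depreciable base = $94,252 − $100 = $94,152.
Annual expense = $94,152 / 4 = $23,538.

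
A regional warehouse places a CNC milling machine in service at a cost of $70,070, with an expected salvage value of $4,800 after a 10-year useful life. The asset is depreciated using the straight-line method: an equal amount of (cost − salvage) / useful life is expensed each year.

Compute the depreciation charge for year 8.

Depreciable base = $70,070 − $4,800 = $65,270.
Annual expense = $65,270 / 10 = $6,527.

$6,527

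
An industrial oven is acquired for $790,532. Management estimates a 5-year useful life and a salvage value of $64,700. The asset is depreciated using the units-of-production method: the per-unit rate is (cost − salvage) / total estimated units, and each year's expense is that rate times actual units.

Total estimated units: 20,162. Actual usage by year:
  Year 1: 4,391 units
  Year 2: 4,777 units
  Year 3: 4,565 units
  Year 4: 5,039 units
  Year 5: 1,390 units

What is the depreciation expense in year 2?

Depreciable base = $790,532 − $64,700 = $725,832.
Rate = $725,832 / 20,162 units = $36 per unit.
Year 1: 4,391 × $36 = $158,076. Book value $632,456.
Year 2: 4,777 × $36 = $171,972. Book value $460,484.

$171,972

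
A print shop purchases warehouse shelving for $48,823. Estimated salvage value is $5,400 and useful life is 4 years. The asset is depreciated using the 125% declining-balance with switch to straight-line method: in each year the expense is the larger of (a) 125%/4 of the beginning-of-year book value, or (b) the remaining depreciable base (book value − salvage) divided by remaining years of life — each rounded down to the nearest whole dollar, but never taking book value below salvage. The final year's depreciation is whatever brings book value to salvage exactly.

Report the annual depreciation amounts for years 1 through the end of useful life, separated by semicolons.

Depreciable base = $48,823 − $5,400 = $43,423.
Year 1: DB = ⌊$48,823 × 125%/4⌋ = $15,257; SL = ⌊$43,423/4⌋ = $10,855 → take DB $15,257. Book value $33,566.
Year 2: DB = ⌊$33,566 × 125%/4⌋ = $10,489; SL = ⌊$28,166/3⌋ = $9,388 → take DB $10,489. Book value $23,077.
Year 3: DB = ⌊$23,077 × 125%/4⌋ = $7,211; SL = ⌊$17,677/2⌋ = $8,838 → take SL $8,838. Book value $14,239.
Year 4 (final): $14,239 − $5,400 = $8,839. Book value $5,400.

$15,257; $10,489; $8,838; $8,839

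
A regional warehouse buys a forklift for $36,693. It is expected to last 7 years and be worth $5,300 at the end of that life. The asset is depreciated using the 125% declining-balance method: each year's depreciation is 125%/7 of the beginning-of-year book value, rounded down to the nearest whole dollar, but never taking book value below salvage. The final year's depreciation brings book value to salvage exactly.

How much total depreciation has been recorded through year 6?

$25,419

Depreciable base = $36,693 − $5,300 = $31,393.
Year 1: ⌊$36,693 × 125%/7⌋ = $6,552. Book value $30,141.
Year 2: ⌊$30,141 × 125%/7⌋ = $5,382. Book value $24,759.
Year 3: ⌊$24,759 × 125%/7⌋ = $4,421. Book value $20,338.
Year 4: ⌊$20,338 × 125%/7⌋ = $3,631. Book value $16,707.
Year 5: ⌊$16,707 × 125%/7⌋ = $2,983. Book value $13,724.
Year 6: ⌊$13,724 × 125%/7⌋ = $2,450. Book value $11,274.
Accumulated through year 6 = $36,693 − $11,274 = $25,419.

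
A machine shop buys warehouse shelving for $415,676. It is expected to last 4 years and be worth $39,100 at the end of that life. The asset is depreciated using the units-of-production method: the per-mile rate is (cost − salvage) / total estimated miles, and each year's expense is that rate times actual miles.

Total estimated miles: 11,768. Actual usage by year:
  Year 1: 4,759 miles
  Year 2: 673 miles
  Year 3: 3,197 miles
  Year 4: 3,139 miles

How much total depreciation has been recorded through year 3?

Depreciable base = $415,676 − $39,100 = $376,576.
Rate = $376,576 / 11,768 miles = $32 per mile.
Year 1: 4,759 × $32 = $152,288. Book value $263,388.
Year 2: 673 × $32 = $21,536. Book value $241,852.
Year 3: 3,197 × $32 = $102,304. Book value $139,548.
Accumulated through year 3 = $415,676 − $139,548 = $276,128.

$276,128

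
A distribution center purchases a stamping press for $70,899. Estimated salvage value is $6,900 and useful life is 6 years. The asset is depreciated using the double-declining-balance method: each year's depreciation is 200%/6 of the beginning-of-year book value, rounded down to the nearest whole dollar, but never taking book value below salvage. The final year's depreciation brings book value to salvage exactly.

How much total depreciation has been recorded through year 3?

$49,891

Depreciable base = $70,899 − $6,900 = $63,999.
Year 1: ⌊$70,899 × 200%/6⌋ = $23,633. Book value $47,266.
Year 2: ⌊$47,266 × 200%/6⌋ = $15,755. Book value $31,511.
Year 3: ⌊$31,511 × 200%/6⌋ = $10,503. Book value $21,008.
Accumulated through year 3 = $70,899 − $21,008 = $49,891.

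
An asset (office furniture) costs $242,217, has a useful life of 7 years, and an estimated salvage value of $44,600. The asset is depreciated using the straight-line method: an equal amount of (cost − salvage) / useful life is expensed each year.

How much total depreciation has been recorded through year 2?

Depreciable base = $242,217 − $44,600 = $197,617.
Annual expense = $197,617 / 7 = $28,231.
End of year 1: book value $213,986.
End of year 2: book value $185,755.
Accumulated through year 2 = $242,217 − $185,755 = $56,462.

$56,462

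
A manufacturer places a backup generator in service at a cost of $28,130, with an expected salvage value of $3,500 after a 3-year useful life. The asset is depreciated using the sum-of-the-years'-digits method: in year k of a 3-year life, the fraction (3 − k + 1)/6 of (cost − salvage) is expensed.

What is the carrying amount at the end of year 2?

$7,605

Depreciable base = $28,130 − $3,500 = $24,630.
Sum of the years' digits = 3+2+1 = 6.
Year 1: $24,630 × 3/6 = $12,315. Book value $15,815.
Year 2: $24,630 × 2/6 = $8,210. Book value $7,605.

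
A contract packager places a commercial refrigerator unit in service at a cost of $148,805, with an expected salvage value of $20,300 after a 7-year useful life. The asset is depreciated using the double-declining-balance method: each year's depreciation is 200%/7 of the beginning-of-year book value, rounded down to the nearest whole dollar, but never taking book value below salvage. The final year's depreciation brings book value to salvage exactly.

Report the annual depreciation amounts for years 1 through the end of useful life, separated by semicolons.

$42,515; $30,368; $21,692; $15,494; $11,067; $7,369; $0

Depreciable base = $148,805 − $20,300 = $128,505.
Year 1: ⌊$148,805 × 200%/7⌋ = $42,515. Book value $106,290.
Year 2: ⌊$106,290 × 200%/7⌋ = $30,368. Book value $75,922.
Year 3: ⌊$75,922 × 200%/7⌋ = $21,692. Book value $54,230.
Year 4: ⌊$54,230 × 200%/7⌋ = $15,494. Book value $38,736.
Year 5: ⌊$38,736 × 200%/7⌋ = $11,067. Book value $27,669.
Year 6: ⌊$27,669 × 200%/7⌋ = $7,905, capped at $7,369. Book value $20,300.
Year 7 (final): $20,300 − $20,300 = $0. Book value $20,300.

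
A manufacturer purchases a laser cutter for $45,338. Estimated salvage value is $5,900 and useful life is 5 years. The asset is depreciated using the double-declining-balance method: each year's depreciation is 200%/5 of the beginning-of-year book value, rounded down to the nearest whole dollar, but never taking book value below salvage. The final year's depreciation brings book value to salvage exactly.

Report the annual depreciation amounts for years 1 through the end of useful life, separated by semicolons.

$18,135; $10,881; $6,528; $3,894; $0

Depreciable base = $45,338 − $5,900 = $39,438.
Year 1: ⌊$45,338 × 200%/5⌋ = $18,135. Book value $27,203.
Year 2: ⌊$27,203 × 200%/5⌋ = $10,881. Book value $16,322.
Year 3: ⌊$16,322 × 200%/5⌋ = $6,528. Book value $9,794.
Year 4: ⌊$9,794 × 200%/5⌋ = $3,917, capped at $3,894. Book value $5,900.
Year 5 (final): $5,900 − $5,900 = $0. Book value $5,900.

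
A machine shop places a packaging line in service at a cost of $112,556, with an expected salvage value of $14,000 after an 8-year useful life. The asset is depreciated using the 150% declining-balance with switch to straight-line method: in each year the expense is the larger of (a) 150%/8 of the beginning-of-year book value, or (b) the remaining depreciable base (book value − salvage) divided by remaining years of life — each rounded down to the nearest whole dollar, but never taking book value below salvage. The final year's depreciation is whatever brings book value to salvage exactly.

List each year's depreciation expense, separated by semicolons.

$21,104; $17,147; $13,932; $11,319; $9,197; $8,619; $8,619; $8,619

Depreciable base = $112,556 − $14,000 = $98,556.
Year 1: DB = ⌊$112,556 × 150%/8⌋ = $21,104; SL = ⌊$98,556/8⌋ = $12,319 → take DB $21,104. Book value $91,452.
Year 2: DB = ⌊$91,452 × 150%/8⌋ = $17,147; SL = ⌊$77,452/7⌋ = $11,064 → take DB $17,147. Book value $74,305.
Year 3: DB = ⌊$74,305 × 150%/8⌋ = $13,932; SL = ⌊$60,305/6⌋ = $10,050 → take DB $13,932. Book value $60,373.
Year 4: DB = ⌊$60,373 × 150%/8⌋ = $11,319; SL = ⌊$46,373/5⌋ = $9,274 → take DB $11,319. Book value $49,054.
Year 5: DB = ⌊$49,054 × 150%/8⌋ = $9,197; SL = ⌊$35,054/4⌋ = $8,763 → take DB $9,197. Book value $39,857.
Year 6: DB = ⌊$39,857 × 150%/8⌋ = $7,473; SL = ⌊$25,857/3⌋ = $8,619 → take SL $8,619. Book value $31,238.
Year 7: DB = ⌊$31,238 × 150%/8⌋ = $5,857; SL = ⌊$17,238/2⌋ = $8,619 → take SL $8,619. Book value $22,619.
Year 8 (final): $22,619 − $14,000 = $8,619. Book value $14,000.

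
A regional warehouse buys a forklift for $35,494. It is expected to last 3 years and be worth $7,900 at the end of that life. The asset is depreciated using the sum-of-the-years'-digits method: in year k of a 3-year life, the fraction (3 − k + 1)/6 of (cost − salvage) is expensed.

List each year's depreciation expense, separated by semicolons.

$13,797; $9,198; $4,599

Depreciable base = $35,494 − $7,900 = $27,594.
Sum of the years' digits = 3+2+1 = 6.
Year 1: $27,594 × 3/6 = $13,797. Book value $21,697.
Year 2: $27,594 × 2/6 = $9,198. Book value $12,499.
Year 3: $27,594 × 1/6 = $4,599. Book value $7,900.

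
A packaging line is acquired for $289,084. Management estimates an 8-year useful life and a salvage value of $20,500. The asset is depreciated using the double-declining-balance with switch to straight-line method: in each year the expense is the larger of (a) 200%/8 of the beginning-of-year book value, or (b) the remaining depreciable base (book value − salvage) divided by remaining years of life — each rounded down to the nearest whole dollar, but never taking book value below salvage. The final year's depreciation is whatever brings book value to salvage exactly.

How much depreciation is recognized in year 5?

Depreciable base = $289,084 − $20,500 = $268,584.
Year 1: DB = ⌊$289,084 × 200%/8⌋ = $72,271; SL = ⌊$268,584/8⌋ = $33,573 → take DB $72,271. Book value $216,813.
Year 2: DB = ⌊$216,813 × 200%/8⌋ = $54,203; SL = ⌊$196,313/7⌋ = $28,044 → take DB $54,203. Book value $162,610.
Year 3: DB = ⌊$162,610 × 200%/8⌋ = $40,652; SL = ⌊$142,110/6⌋ = $23,685 → take DB $40,652. Book value $121,958.
Year 4: DB = ⌊$121,958 × 200%/8⌋ = $30,489; SL = ⌊$101,458/5⌋ = $20,291 → take DB $30,489. Book value $91,469.
Year 5: DB = ⌊$91,469 × 200%/8⌋ = $22,867; SL = ⌊$70,969/4⌋ = $17,742 → take DB $22,867. Book value $68,602.

$22,867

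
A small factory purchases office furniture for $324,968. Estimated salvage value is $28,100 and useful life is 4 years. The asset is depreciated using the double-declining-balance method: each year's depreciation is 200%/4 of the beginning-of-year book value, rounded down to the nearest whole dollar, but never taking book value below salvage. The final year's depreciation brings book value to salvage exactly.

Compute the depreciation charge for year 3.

Depreciable base = $324,968 − $28,100 = $296,868.
Year 1: ⌊$324,968 × 200%/4⌋ = $162,484. Book value $162,484.
Year 2: ⌊$162,484 × 200%/4⌋ = $81,242. Book value $81,242.
Year 3: ⌊$81,242 × 200%/4⌋ = $40,621. Book value $40,621.

$40,621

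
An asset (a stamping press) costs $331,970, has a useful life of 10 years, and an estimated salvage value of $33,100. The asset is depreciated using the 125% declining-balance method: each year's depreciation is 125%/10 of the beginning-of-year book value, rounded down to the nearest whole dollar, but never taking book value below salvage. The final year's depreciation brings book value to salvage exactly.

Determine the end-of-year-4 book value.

$194,596

Depreciable base = $331,970 − $33,100 = $298,870.
Year 1: ⌊$331,970 × 125%/10⌋ = $41,496. Book value $290,474.
Year 2: ⌊$290,474 × 125%/10⌋ = $36,309. Book value $254,165.
Year 3: ⌊$254,165 × 125%/10⌋ = $31,770. Book value $222,395.
Year 4: ⌊$222,395 × 125%/10⌋ = $27,799. Book value $194,596.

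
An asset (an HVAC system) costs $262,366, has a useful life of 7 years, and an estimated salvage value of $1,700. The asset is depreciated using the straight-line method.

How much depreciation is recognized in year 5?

Depreciable base = $262,366 − $1,700 = $260,666.
Annual expense = $260,666 / 7 = $37,238.

$37,238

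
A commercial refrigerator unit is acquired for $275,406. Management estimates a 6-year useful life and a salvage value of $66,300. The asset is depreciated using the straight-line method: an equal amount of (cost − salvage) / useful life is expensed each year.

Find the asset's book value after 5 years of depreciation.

$101,151

Depreciable base = $275,406 − $66,300 = $209,106.
Annual expense = $209,106 / 6 = $34,851.
End of year 1: book value $240,555.
End of year 2: book value $205,704.
End of year 3: book value $170,853.
End of year 4: book value $136,002.
End of year 5: book value $101,151.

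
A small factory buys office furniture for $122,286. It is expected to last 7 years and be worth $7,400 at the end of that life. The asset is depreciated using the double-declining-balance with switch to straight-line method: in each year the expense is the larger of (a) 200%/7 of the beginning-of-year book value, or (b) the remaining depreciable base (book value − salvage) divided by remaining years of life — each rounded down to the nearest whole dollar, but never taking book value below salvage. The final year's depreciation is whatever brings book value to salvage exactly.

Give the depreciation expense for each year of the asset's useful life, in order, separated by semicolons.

$34,938; $24,956; $17,826; $12,733; $9,095; $7,669; $7,669

Depreciable base = $122,286 − $7,400 = $114,886.
Year 1: DB = ⌊$122,286 × 200%/7⌋ = $34,938; SL = ⌊$114,886/7⌋ = $16,412 → take DB $34,938. Book value $87,348.
Year 2: DB = ⌊$87,348 × 200%/7⌋ = $24,956; SL = ⌊$79,948/6⌋ = $13,324 → take DB $24,956. Book value $62,392.
Year 3: DB = ⌊$62,392 × 200%/7⌋ = $17,826; SL = ⌊$54,992/5⌋ = $10,998 → take DB $17,826. Book value $44,566.
Year 4: DB = ⌊$44,566 × 200%/7⌋ = $12,733; SL = ⌊$37,166/4⌋ = $9,291 → take DB $12,733. Book value $31,833.
Year 5: DB = ⌊$31,833 × 200%/7⌋ = $9,095; SL = ⌊$24,433/3⌋ = $8,144 → take DB $9,095. Book value $22,738.
Year 6: DB = ⌊$22,738 × 200%/7⌋ = $6,496; SL = ⌊$15,338/2⌋ = $7,669 → take SL $7,669. Book value $15,069.
Year 7 (final): $15,069 − $7,400 = $7,669. Book value $7,400.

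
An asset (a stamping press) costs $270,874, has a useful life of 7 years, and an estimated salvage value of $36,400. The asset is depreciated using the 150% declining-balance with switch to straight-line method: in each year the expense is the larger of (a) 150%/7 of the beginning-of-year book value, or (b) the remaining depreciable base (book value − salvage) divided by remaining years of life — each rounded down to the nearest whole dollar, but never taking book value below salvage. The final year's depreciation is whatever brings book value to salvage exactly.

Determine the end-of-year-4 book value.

$103,236

Depreciable base = $270,874 − $36,400 = $234,474.
Year 1: DB = ⌊$270,874 × 150%/7⌋ = $58,044; SL = ⌊$234,474/7⌋ = $33,496 → take DB $58,044. Book value $212,830.
Year 2: DB = ⌊$212,830 × 150%/7⌋ = $45,606; SL = ⌊$176,430/6⌋ = $29,405 → take DB $45,606. Book value $167,224.
Year 3: DB = ⌊$167,224 × 150%/7⌋ = $35,833; SL = ⌊$130,824/5⌋ = $26,164 → take DB $35,833. Book value $131,391.
Year 4: DB = ⌊$131,391 × 150%/7⌋ = $28,155; SL = ⌊$94,991/4⌋ = $23,747 → take DB $28,155. Book value $103,236.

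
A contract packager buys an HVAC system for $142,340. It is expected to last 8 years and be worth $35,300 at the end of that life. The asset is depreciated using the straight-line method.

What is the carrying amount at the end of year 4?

$88,820

Depreciable base = $142,340 − $35,300 = $107,040.
Annual expense = $107,040 / 8 = $13,380.
End of year 1: book value $128,960.
End of year 2: book value $115,580.
End of year 3: book value $102,200.
End of year 4: book value $88,820.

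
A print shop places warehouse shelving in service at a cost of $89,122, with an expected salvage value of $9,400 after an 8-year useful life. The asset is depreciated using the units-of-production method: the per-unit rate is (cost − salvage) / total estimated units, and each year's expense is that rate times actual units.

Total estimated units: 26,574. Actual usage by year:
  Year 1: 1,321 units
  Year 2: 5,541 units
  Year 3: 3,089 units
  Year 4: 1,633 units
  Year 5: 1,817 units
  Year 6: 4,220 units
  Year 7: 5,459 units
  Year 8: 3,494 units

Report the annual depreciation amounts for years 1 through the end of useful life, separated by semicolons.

$3,963; $16,623; $9,267; $4,899; $5,451; $12,660; $16,377; $10,482

Depreciable base = $89,122 − $9,400 = $79,722.
Rate = $79,722 / 26,574 units = $3 per unit.
Year 1: 1,321 × $3 = $3,963. Book value $85,159.
Year 2: 5,541 × $3 = $16,623. Book value $68,536.
Year 3: 3,089 × $3 = $9,267. Book value $59,269.
Year 4: 1,633 × $3 = $4,899. Book value $54,370.
Year 5: 1,817 × $3 = $5,451. Book value $48,919.
Year 6: 4,220 × $3 = $12,660. Book value $36,259.
Year 7: 5,459 × $3 = $16,377. Book value $19,882.
Year 8: 3,494 × $3 = $10,482. Book value $9,400.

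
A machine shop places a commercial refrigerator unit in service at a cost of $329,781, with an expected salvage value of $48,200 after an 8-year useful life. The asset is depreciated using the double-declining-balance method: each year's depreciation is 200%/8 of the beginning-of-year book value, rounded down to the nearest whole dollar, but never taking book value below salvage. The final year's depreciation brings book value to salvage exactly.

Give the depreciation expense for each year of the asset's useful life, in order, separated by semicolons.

$82,445; $61,834; $46,375; $34,781; $26,086; $19,565; $10,495; $0

Depreciable base = $329,781 − $48,200 = $281,581.
Year 1: ⌊$329,781 × 200%/8⌋ = $82,445. Book value $247,336.
Year 2: ⌊$247,336 × 200%/8⌋ = $61,834. Book value $185,502.
Year 3: ⌊$185,502 × 200%/8⌋ = $46,375. Book value $139,127.
Year 4: ⌊$139,127 × 200%/8⌋ = $34,781. Book value $104,346.
Year 5: ⌊$104,346 × 200%/8⌋ = $26,086. Book value $78,260.
Year 6: ⌊$78,260 × 200%/8⌋ = $19,565. Book value $58,695.
Year 7: ⌊$58,695 × 200%/8⌋ = $14,673, capped at $10,495. Book value $48,200.
Year 8 (final): $48,200 − $48,200 = $0. Book value $48,200.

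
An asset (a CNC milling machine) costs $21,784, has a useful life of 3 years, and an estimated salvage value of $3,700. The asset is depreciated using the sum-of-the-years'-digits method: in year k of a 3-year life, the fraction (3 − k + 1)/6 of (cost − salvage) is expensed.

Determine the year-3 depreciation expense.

Depreciable base = $21,784 − $3,700 = $18,084.
Sum of the years' digits = 3+2+1 = 6.
Year 1: $18,084 × 3/6 = $9,042. Book value $12,742.
Year 2: $18,084 × 2/6 = $6,028. Book value $6,714.
Year 3: $18,084 × 1/6 = $3,014. Book value $3,700.

$3,014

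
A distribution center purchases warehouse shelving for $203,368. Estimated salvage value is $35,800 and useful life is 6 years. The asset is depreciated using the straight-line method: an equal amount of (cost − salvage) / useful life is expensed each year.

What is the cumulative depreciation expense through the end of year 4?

$111,712

Depreciable base = $203,368 − $35,800 = $167,568.
Annual expense = $167,568 / 6 = $27,928.
End of year 1: book value $175,440.
End of year 2: book value $147,512.
End of year 3: book value $119,584.
End of year 4: book value $91,656.
Accumulated through year 4 = $203,368 − $91,656 = $111,712.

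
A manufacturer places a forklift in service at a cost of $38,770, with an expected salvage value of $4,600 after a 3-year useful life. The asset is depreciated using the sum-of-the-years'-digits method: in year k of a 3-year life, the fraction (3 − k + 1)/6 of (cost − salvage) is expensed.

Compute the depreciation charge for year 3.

Depreciable base = $38,770 − $4,600 = $34,170.
Sum of the years' digits = 3+2+1 = 6.
Year 1: $34,170 × 3/6 = $17,085. Book value $21,685.
Year 2: $34,170 × 2/6 = $11,390. Book value $10,295.
Year 3: $34,170 × 1/6 = $5,695. Book value $4,600.

$5,695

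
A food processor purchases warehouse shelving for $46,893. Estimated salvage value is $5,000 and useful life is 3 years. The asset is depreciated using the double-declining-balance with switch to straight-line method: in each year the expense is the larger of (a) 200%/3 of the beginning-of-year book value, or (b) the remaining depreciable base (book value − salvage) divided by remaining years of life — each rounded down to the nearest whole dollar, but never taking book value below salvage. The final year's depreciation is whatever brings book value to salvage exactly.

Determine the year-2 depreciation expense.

Depreciable base = $46,893 − $5,000 = $41,893.
Year 1: DB = ⌊$46,893 × 200%/3⌋ = $31,262; SL = ⌊$41,893/3⌋ = $13,964 → take DB $31,262. Book value $15,631.
Year 2: DB = ⌊$15,631 × 200%/3⌋ = $10,420; SL = ⌊$10,631/2⌋ = $5,315 → take DB $10,420. Book value $5,211.

$10,420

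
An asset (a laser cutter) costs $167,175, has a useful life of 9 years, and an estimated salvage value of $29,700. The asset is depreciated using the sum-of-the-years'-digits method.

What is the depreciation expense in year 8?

Depreciable base = $167,175 − $29,700 = $137,475.
Sum of the years' digits = 9+8+7+6+5+4+3+2+1 = 45.
Year 1: $137,475 × 9/45 = $27,495. Book value $139,680.
Year 2: $137,475 × 8/45 = $24,440. Book value $115,240.
Year 3: $137,475 × 7/45 = $21,385. Book value $93,855.
Year 4: $137,475 × 6/45 = $18,330. Book value $75,525.
Year 5: $137,475 × 5/45 = $15,275. Book value $60,250.
Year 6: $137,475 × 4/45 = $12,220. Book value $48,030.
Year 7: $137,475 × 3/45 = $9,165. Book value $38,865.
Year 8: $137,475 × 2/45 = $6,110. Book value $32,755.

$6,110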